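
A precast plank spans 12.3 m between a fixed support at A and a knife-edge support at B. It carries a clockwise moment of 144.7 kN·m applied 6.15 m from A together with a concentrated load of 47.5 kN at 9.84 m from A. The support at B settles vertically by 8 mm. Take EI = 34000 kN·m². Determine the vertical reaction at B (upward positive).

Choose R_B as the redundant. The primary structure is the cantilever fixed at A.
Primary-structure tip deflection at B by superposition:
  clockwise couple 144.7 at a = 6.15: M₀a(2L − a)/(2EI) = 8209/EI
  point load 47.5 at a = 9.84: Pa²(3L − a)/(6EI) = 20742/EI
  δ_0 = 28952/EI
Tip deflection under a unit load at B: L³/(3EI) = 620.3/EI.
With EI = 34000 kN·m²: δ_0 = 0.85152 m and δ_{BB} = 0.018244 m/kN.
Compatibility — the beam at B must follow the support down by 0.008 m: δ_0 − R_B·δ_{BB} = 0.008, so R_B = (0.85152 − 0.008)/0.018244 = 46.24 kN.

R_B = 46.24 kN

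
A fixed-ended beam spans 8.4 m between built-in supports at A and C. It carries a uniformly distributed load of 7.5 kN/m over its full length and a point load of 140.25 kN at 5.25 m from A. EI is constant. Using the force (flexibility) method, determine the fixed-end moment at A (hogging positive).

M_A = 147.6 kN·m

Take the two fixed-end moments M_A, M_C as redundants; the released structure is the simple span AC.
Simple-span end rotations at A and C under the given loads:
  at A: UDL 7.5: wL³/(24EI) = 185.2/EI
  at C: UDL 7.5: wL³/(24EI) = 185.2/EI
  at A: point load 140.25 at a = 5.25: Pab(L + b)/(6LEI) = 531.5/EI
  at C: point load 140.25 at a = 5.25: Pab(L + a)/(6LEI) = 628.2/EI
  θ_A0 = 716.7/EI,  θ_C0 = 813.4/EI
Flexibility coefficients: a unit moment at one end gives L/(3EI) there and L/(6EI) at the far end, so f₁₁ = f₂₂ = 2.8/EI and f₁₂ = f₂₁ = 1.4/EI.
Compatibility — zero rotation at each built-in end:
  2.8 M_A + 1.4 M_C = 716.7
  1.4 M_A + 2.8 M_C = 813.4
Solving the pair gives M_A = 147.6 kN·m and M_C = 216.7 kN·m (hogging).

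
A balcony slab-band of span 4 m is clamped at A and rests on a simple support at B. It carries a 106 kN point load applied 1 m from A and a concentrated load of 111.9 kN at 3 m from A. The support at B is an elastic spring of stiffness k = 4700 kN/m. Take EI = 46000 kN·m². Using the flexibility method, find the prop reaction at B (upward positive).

R_B = 54.79 kN

Choose R_B as the redundant. The primary structure is the cantilever fixed at A.
Downward deflection at the released point B due to the loads:
  point load 106 at a = 1: Pa²(3L − a)/(6EI) = 194.3/EI
  point load 111.9 at a = 3: Pa²(3L − a)/(6EI) = 1511/EI
  δ_0 = 1705/EI
Flexibility coefficient — unit upward force at B: δ_{BB} = L³/(3EI) = 21.33/EI.
With EI = 46000 kN·m²: δ_0 = 0.037065 m and δ_{BB} = 0.000464 m/kN.
Compatibility — the spring shortens by R_B/k under the reaction it provides: δ_0 − R_B·δ_{BB} = R_B/k. With 1/k = 0.000213 m/kN, R_B = δ_0 / (δ_{BB} + 1/k) = 0.037065 / (0.000464 + 0.000213) = 54.79 kN.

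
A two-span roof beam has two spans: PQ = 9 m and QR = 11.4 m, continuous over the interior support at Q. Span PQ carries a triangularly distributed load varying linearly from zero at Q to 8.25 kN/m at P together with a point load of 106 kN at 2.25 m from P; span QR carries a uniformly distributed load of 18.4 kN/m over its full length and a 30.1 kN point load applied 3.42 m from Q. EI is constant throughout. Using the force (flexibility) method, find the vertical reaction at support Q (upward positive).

R_Q = 218.1 kN

Take M_Q as the redundant. Released structure: two simple spans PQ and QR with a hinge at Q.
End slopes at the hinge Q, treating each span as simply supported:
  span PQ: triangular load, peak 8.25: 7w₀L³/(360EI) = 116.9/EI
  span PQ: point load 106 at a = 2.25: Pab(L + a)/(6LEI) = 335.4/EI
  span QR: UDL 18.4: wL³/(24EI) = 1136/EI
  span QR: point load 30.1 at a = 3.42: Pab(L + b)/(6LEI) = 232.8/EI
  relative rotation θ_0 = (452.3 + 1369)/EI = 1821/EI
A unit hogging moment at Q produces rotation L₁/(3EI) + L₂/(3EI) = 6.8/EI.
Slope continuity at Q: θ_0 = M_Q·6.8/EI, so M_Q = 1821/6.8 = 267.8 kN·m (hogging).
Span PQ, ΣM about P with M_Q applied at Q: R_Q^{PQ}·9 = 349.9 + 267.8, so R_Q^{PQ} = 68.63 kN and R_P = 143.1 − 68.63 = 74.5 kN.
Span QR, ΣM about R: R_Q^{QR}·11.4 = 1436 + 267.8, so R_Q^{QR} = 149.4 kN and R_R = 239.9 − 149.4 = 90.42 kN.
R_Q = 68.63 + 149.4 = 218.1 kN.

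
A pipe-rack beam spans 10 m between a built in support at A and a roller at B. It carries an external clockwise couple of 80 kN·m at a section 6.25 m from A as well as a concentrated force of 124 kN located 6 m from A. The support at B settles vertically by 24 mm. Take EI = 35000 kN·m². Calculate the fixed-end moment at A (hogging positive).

Remove the prop at B; the released (primary) structure is a cantilever built in at A.
Primary-structure tip deflection at B by superposition:
  clockwise couple 80 at a = 6.25: M₀a(2L − a)/(2EI) = 3438/EI
  point load 124 at a = 6: Pa²(3L − a)/(6EI) = 17856/EI
  δ_0 = 21294/EI
Flexibility coefficient — unit upward force at B: δ_{BB} = L³/(3EI) = 333.3/EI.
With EI = 35000 kN·m²: δ_0 = 0.60839 m and δ_{BB} = 0.009524 m/kN.
Compatibility — the beam at B must follow the support down by 0.024 m: δ_0 − R_B·δ_{BB} = 0.024, so R_B = (0.60839 − 0.024)/0.009524 = 61.36 kN.
Moment equilibrium about A: M_A = Σ(load moments about A) − R_B·L = 824 − 61.36×10 = 210.4 kN·m.

M_A = 210.4 kN·m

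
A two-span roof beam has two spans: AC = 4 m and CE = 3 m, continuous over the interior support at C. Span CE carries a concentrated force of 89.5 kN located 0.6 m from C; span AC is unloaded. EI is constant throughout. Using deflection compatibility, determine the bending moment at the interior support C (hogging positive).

Insert a hinge at C; M_C is the redundant, and each span becomes simply supported.
End slopes at the hinge C, treating each span as simply supported:
  span CE: point load 89.5 at a = 0.6: Pab(L + b)/(6LEI) = 38.66/EI
  relative rotation θ_0 = (0 + 38.66)/EI = 38.66/EI
A unit hogging moment at C produces rotation L₁/(3EI) + L₂/(3EI) = 2.333/EI.
Compatibility: M_C·(L₁+L₂)/(3EI) = θ_0, giving M_C = 16.57 kN·m (hogging).

M_C = 16.57 kN·m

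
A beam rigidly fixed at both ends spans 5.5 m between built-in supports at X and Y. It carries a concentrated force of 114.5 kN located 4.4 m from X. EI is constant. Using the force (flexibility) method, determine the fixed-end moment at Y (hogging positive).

M_Y = 80.61 kN·m

Take the two fixed-end moments M_X, M_Y as redundants; the released structure is the simple span XY.
Simple-span end rotations at X and Y under the given loads:
  at X: point load 114.5 at a = 4.4: Pab(L + b)/(6LEI) = 110.8/EI
  at Y: point load 114.5 at a = 4.4: Pab(L + a)/(6LEI) = 166.3/EI
  θ_X0 = 110.8/EI,  θ_Y0 = 166.3/EI
Flexibility coefficients: a unit moment at one end gives L/(3EI) there and L/(6EI) at the far end, so f₁₁ = f₂₂ = 1.833/EI and f₁₂ = f₂₁ = 0.9167/EI.
Compatibility — zero rotation at each built-in end:
  1.833 M_X + 0.9167 M_Y = 110.8
  0.9167 M_X + 1.833 M_Y = 166.3
Solving the pair gives M_X = 20.15 kN·m and M_Y = 80.61 kN·m (hogging).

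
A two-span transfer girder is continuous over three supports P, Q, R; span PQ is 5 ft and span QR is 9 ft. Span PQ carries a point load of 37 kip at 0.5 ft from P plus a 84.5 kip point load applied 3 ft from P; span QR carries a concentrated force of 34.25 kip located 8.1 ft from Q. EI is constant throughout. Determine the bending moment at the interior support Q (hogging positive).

M_Q = 42.05 kip·ft

Release continuity at Q by inserting a hinge; the redundant is the internal moment M_Q. The primary structure is two simply-supported spans PQ and QR.
Discontinuity in slope at Q on the released structure — sum the simple-span end rotations:
  span PQ: point load 37 at a = 0.5: Pab(L + a)/(6LEI) = 15.26/EI
  span PQ: point load 84.5 at a = 3: Pab(L + a)/(6LEI) = 135.2/EI
  span QR: point load 34.25 at a = 8.1: Pab(L + b)/(6LEI) = 45.78/EI
  relative rotation θ_0 = (150.5 + 45.78)/EI = 196.2/EI
A unit hogging moment at Q produces rotation L₁/(3EI) + L₂/(3EI) = 4.667/EI.
Compatibility: M_Q·(L₁+L₂)/(3EI) = θ_0, giving M_Q = 42.05 kip·ft (hogging).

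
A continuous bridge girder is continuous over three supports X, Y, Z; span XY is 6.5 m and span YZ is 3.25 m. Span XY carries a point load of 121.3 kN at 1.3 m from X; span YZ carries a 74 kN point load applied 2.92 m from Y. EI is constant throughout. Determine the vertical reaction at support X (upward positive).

Insert a hinge at Y; M_Y is the redundant, and each span becomes simply supported.
Discontinuity in slope at Y on the released structure — sum the simple-span end rotations:
  span XY: point load 121.3 at a = 1.3: Pab(L + a)/(6LEI) = 164/EI
  span YZ: point load 74 at a = 2.92: Pab(L + b)/(6LEI) = 13.09/EI
  relative rotation θ_0 = (164 + 13.09)/EI = 177.1/EI
A unit hogging moment at Y produces rotation L₁/(3EI) + L₂/(3EI) = 3.25/EI.
Compatibility: M_Y·(L₁+L₂)/(3EI) = θ_0, giving M_Y = 54.49 kN·m (hogging).
Span XY, ΣM about X with M_Y applied at Y: R_Y^{XY}·6.5 = 157.7 + 54.49, so R_Y^{XY} = 32.64 kN and R_X = 121.3 − 32.64 = 88.66 kN.

R_X = 88.66 kN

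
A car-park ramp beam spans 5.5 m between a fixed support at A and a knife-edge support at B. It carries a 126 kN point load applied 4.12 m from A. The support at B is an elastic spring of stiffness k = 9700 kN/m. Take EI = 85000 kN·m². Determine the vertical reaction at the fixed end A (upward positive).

R_A = 57.28 kN

Choose R_B as the redundant. The primary structure is the cantilever fixed at A.
Deflection at B on the released cantilever, summing each load's contribution:
  point load 126 at a = 4.12: Pa²(3L − a)/(6EI) = 4413/EI
Tip deflection under a unit load at B: L³/(3EI) = 55.46/EI.
With EI = 85000 kN·m²: δ_0 = 0.051918 m and δ_{BB} = 0.000652 m/kN.
Compatibility — the spring shortens by R_B/k under the reaction it provides: δ_0 − R_B·δ_{BB} = R_B/k. With 1/k = 0.000103 m/kN, R_B = δ_0 / (δ_{BB} + 1/k) = 0.051918 / (0.000652 + 0.000103) = 68.72 kN.
Vertical equilibrium: R_A = ΣP − R_B = 126 − 68.72 = 57.28 kN.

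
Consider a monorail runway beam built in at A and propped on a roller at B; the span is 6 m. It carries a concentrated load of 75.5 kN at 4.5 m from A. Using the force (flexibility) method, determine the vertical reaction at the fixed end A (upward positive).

R_A = 27.72 kN

Remove the prop at B; the released (primary) structure is a cantilever built in at A.
Primary-structure tip deflection at B by superposition:
  point load 75.5 at a = 4.5: Pa²(3L − a)/(6EI) = 3440/EI
Tip deflection under a unit load at B: L³/(3EI) = 72/EI.
Compatibility at B: δ_0 − R_B·δ_{BB} = 0, so R_B = 3440/72 = 47.78 kN.
Vertical equilibrium: R_A = ΣP − R_B = 75.5 − 47.78 = 27.72 kN.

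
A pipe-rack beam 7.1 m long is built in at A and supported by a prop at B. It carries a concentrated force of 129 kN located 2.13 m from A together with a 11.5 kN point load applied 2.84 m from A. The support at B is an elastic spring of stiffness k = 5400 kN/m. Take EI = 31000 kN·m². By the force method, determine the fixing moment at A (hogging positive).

M_A = 185.1 kN·m

Release the roller at B. Primary structure: cantilever fixed at A.
Free-end deflection of the primary structure under the applied loading (downward +):
  point load 129 at a = 2.13: Pa²(3L − a)/(6EI) = 1870/EI
  point load 11.5 at a = 2.84: Pa²(3L − a)/(6EI) = 285.4/EI
  δ_0 = 2155/EI
Tip deflection under a unit load at B: L³/(3EI) = 119.3/EI.
With EI = 31000 kN·m²: δ_0 = 0.069525 m and δ_{BB} = 0.003849 m/kN.
Compatibility — the spring shortens by R_B/k under the reaction it provides: δ_0 − R_B·δ_{BB} = R_B/k. With 1/k = 0.000185 m/kN, R_B = δ_0 / (δ_{BB} + 1/k) = 0.069525 / (0.003849 + 0.000185) = 17.24 kN.
Moment equilibrium about A: M_A = Σ(load moments about A) − R_B·L = 307.4 − 17.24×7.1 = 185.1 kN·m.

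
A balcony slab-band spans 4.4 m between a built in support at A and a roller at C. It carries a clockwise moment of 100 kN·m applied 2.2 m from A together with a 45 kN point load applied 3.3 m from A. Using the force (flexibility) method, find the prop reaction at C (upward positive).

R_C = 54.04 kN

Remove the prop at C; the released (primary) structure is a cantilever built in at A.
Free-end deflection of the primary structure under the applied loading (downward +):
  clockwise couple 100 at a = 2.2: M₀a(2L − a)/(2EI) = 726/EI
  point load 45 at a = 3.3: Pa²(3L − a)/(6EI) = 808.6/EI
  δ_0 = 1535/EI
Tip deflection under a unit load at C: L³/(3EI) = 28.39/EI.
Compatibility at C: δ_0 − R_C·δ_{CC} = 0, so R_C = 1535/28.39 = 54.04 kN.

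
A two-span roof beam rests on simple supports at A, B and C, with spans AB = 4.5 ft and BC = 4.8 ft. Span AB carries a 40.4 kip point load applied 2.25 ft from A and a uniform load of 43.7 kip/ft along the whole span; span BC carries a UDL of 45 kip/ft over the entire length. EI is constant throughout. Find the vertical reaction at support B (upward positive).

R_B = 285.5 kip

Take M_B as the redundant. Released structure: two simple spans AB and BC with a hinge at B.
End slopes at the hinge B, treating each span as simply supported:
  span AB: point load 40.4 at a = 2.25: Pab(L + a)/(6LEI) = 51.13/EI
  span AB: UDL 43.7: wL³/(24EI) = 165.9/EI
  span BC: UDL 45: wL³/(24EI) = 207.4/EI
  relative rotation θ_0 = (217.1 + 207.4)/EI = 424.4/EI
A unit hogging moment at B produces rotation L₁/(3EI) + L₂/(3EI) = 3.1/EI.
Slope continuity at B: θ_0 = M_B·3.1/EI, so M_B = 424.4/3.1 = 136.9 kip·ft (hogging).
Span AB, ΣM about A with M_B applied at B: R_B^{AB}·4.5 = 533.4 + 136.9, so R_B^{AB} = 148.9 kip and R_A = 237.1 − 148.9 = 88.1 kip.
Span BC, ΣM about C: R_B^{BC}·4.8 = 518.4 + 136.9, so R_B^{BC} = 136.5 kip and R_C = 216 − 136.5 = 79.48 kip.
R_B = 148.9 + 136.5 = 285.5 kip.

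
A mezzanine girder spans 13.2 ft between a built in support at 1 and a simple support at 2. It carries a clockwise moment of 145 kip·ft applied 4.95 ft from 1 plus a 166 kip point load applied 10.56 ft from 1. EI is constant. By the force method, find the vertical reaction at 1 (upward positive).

R_1 = 39.1 kip

Take the reaction at 2 as the redundant and release it; the primary structure is a cantilever fixed at 1.
Downward deflection at the released point 2 due to the loads:
  clockwise couple 145 at a = 4.95: M₀a(2L − a)/(2EI) = 7698/EI
  point load 166 at a = 10.56: Pa²(3L − a)/(6EI) = 89594/EI
  δ_0 = 97292/EI
Flexibility coefficient — unit upward force at 2: δ_{22} = L³/(3EI) = 766.7/EI.
Compatibility at 2: δ_0 − R_2·δ_{22} = 0, so R_2 = 97292/766.7 = 126.9 kip.
Vertical equilibrium: R_1 = ΣP − R_2 = 166 − 126.9 = 39.1 kip.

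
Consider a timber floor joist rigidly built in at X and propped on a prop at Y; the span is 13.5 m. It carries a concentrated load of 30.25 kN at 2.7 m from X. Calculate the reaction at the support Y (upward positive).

Take the reaction at Y as the redundant and release it; the primary structure is a cantilever fixed at X.
Free-end deflection of the primary structure under the applied loading (downward +):
  point load 30.25 at a = 2.7: Pa²(3L − a)/(6EI) = 1389/EI
Flexibility coefficient — unit upward force at Y: δ_{YY} = L³/(3EI) = 820.1/EI.
The prop prevents deflection at Y: R_Y = δ_0/δ_{YY} = 1389/820.1 = 1.694 kN.

R_Y = 1.694 kN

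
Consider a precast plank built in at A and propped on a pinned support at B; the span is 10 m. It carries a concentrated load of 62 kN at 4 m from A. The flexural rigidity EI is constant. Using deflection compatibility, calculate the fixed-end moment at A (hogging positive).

Release the roller at B. Primary structure: cantilever fixed at A.
Primary-structure tip deflection at B by superposition:
  point load 62 at a = 4: Pa²(3L − a)/(6EI) = 4299/EI
Tip deflection under a unit load at B: L³/(3EI) = 333.3/EI.
Compatibility at B: δ_0 − R_B·δ_{BB} = 0, so R_B = 4299/333.3 = 12.9 kN.
Moment equilibrium about A: M_A = Σ(load moments about A) − R_B·L = 248 − 12.9×10 = 119 kN·m.

M_A = 119 kN·m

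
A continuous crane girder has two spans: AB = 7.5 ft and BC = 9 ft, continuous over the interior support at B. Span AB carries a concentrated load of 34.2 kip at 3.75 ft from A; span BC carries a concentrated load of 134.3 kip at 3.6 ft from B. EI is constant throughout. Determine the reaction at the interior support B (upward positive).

Release continuity at B by inserting a hinge; the redundant is the internal moment M_B. The primary structure is two simply-supported spans AB and BC.
Discontinuity in slope at B on the released structure — sum the simple-span end rotations:
  span AB: point load 34.2 at a = 3.75: Pab(L + a)/(6LEI) = 120.2/EI
  span BC: point load 134.3 at a = 3.6: Pab(L + b)/(6LEI) = 696.2/EI
  relative rotation θ_0 = (120.2 + 696.2)/EI = 816.4/EI
A unit hogging moment at B produces rotation L₁/(3EI) + L₂/(3EI) = 5.5/EI.
Compatibility: M_B·(L₁+L₂)/(3EI) = θ_0, giving M_B = 148.4 kip·ft (hogging).
Span AB, ΣM about A with M_B applied at B: R_B^{AB}·7.5 = 128.2 + 148.4, so R_B^{AB} = 36.89 kip and R_A = 34.2 − 36.89 = -2.693 kip.
Span BC, ΣM about C: R_B^{BC}·9 = 725.2 + 148.4, so R_B^{BC} = 97.07 kip and R_C = 134.3 − 97.07 = 37.23 kip.
R_B = 36.89 + 97.07 = 134 kip.

R_B = 134 kip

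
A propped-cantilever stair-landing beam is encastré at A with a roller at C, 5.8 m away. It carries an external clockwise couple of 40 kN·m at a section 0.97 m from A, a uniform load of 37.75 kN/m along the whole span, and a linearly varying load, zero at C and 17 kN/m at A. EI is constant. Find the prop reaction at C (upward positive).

R_C = 95.14 kN

Remove the prop at C; the released (primary) structure is a cantilever built in at A.
Primary-structure tip deflection at C by superposition:
  clockwise couple 40 at a = 0.97: M₀a(2L − a)/(2EI) = 206.2/EI
  UDL 37.75: wL⁴/(8EI) = 5340/EI
  triangular load, peak 17 at the fixed end: w₀L⁴/(30EI) = 641.3/EI
  δ_0 = 6187/EI
Tip deflection under a unit load at C: L³/(3EI) = 65.04/EI.
Compatibility at C: δ_0 − R_C·δ_{CC} = 0, so R_C = 6187/65.04 = 95.14 kN.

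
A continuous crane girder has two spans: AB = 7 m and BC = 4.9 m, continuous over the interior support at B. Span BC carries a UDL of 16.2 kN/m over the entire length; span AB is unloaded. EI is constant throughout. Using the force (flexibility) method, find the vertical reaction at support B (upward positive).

Release continuity at B by inserting a hinge; the redundant is the internal moment M_B. The primary structure is two simply-supported spans AB and BC.
Discontinuity in slope at B on the released structure — sum the simple-span end rotations:
  span BC: UDL 16.2: wL³/(24EI) = 79.41/EI
  relative rotation θ_0 = (0 + 79.41)/EI = 79.41/EI
A unit hogging moment at B produces rotation L₁/(3EI) + L₂/(3EI) = 3.967/EI.
Compatibility: M_B·(L₁+L₂)/(3EI) = θ_0, giving M_B = 20.02 kN·m (hogging).
Span AB, ΣM about A with M_B applied at B: R_B^{AB}·7 = 0 + 20.02, so R_B^{AB} = 2.86 kN and R_A = 0 − 2.86 = -2.86 kN.
Span BC, ΣM about C: R_B^{BC}·4.9 = 194.5 + 20.02, so R_B^{BC} = 43.78 kN and R_C = 79.38 − 43.78 = 35.6 kN.
R_B = 2.86 + 43.78 = 46.64 kN.

R_B = 46.64 kN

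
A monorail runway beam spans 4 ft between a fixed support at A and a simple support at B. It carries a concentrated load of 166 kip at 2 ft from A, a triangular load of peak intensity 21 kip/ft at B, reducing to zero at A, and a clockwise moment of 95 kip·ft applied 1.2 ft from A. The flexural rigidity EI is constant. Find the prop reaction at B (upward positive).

Take the reaction at B as the redundant and release it; the primary structure is a cantilever fixed at A.
Downward deflection at the released point B due to the loads:
  point load 166 at a = 2: Pa²(3L − a)/(6EI) = 1107/EI
  triangular load, peak 21 at the free end: 11w₀L⁴/(120EI) = 492.8/EI
  clockwise couple 95 at a = 1.2: M₀a(2L − a)/(2EI) = 387.6/EI
  δ_0 = 1987/EI
Flexibility coefficient — unit upward force at B: δ_{BB} = L³/(3EI) = 21.33/EI.
Compatibility at B: δ_0 − R_B·δ_{BB} = 0, so R_B = 1987/21.33 = 93.14 kip.

R_B = 93.14 kip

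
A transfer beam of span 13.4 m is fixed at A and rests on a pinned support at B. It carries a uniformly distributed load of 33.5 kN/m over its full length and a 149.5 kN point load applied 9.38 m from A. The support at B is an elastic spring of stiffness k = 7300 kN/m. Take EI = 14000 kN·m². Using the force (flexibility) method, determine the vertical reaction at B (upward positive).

R_B = 252 kN

Choose R_B as the redundant. The primary structure is the cantilever fixed at A.
Deflection at B on the released cantilever, summing each load's contribution:
  UDL 33.5: wL⁴/(8EI) = 135013/EI
  point load 149.5 at a = 9.38: Pa²(3L − a)/(6EI) = 67566/EI
  δ_0 = 202579/EI
Tip deflection under a unit load at B: L³/(3EI) = 802/EI.
With EI = 14000 kN·m²: δ_0 = 14.47 m and δ_{BB} = 0.057288 m/kN.
Compatibility — the spring shortens by R_B/k under the reaction it provides: δ_0 − R_B·δ_{BB} = R_B/k. With 1/k = 0.000137 m/kN, R_B = δ_0 / (δ_{BB} + 1/k) = 14.47 / (0.057288 + 0.000137) = 252 kN.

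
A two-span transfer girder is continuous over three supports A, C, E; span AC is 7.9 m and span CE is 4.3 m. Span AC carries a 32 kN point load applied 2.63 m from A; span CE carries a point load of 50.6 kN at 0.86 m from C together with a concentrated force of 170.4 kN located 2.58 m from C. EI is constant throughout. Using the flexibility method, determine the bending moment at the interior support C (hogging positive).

M_C = 78.66 kN·m

Take M_C as the redundant. Released structure: two simple spans AC and CE with a hinge at C.
Rotations at C on the released spans (each span's end-slope, ×1/EI):
  span AC: point load 32 at a = 2.63: Pab(L + a)/(6LEI) = 98.53/EI
  span CE: point load 50.6 at a = 0.86: Pab(L + b)/(6LEI) = 44.91/EI
  span CE: point load 170.4 at a = 2.58: Pab(L + b)/(6LEI) = 176.4/EI
  relative rotation θ_0 = (98.53 + 221.3)/EI = 319.9/EI
A unit hogging moment at C produces rotation L₁/(3EI) + L₂/(3EI) = 4.067/EI.
Compatibility: M_C·(L₁+L₂)/(3EI) = θ_0, giving M_C = 78.66 kN·m (hogging).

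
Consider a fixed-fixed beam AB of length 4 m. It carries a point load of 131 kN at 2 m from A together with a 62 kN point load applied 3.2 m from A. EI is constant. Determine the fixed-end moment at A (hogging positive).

M_A = 73.44 kN·m

Take the two fixed-end moments M_A, M_B as redundants; the released structure is the simple span AB.
End rotations of the released simple span under the applied load (×1/EI):
  at A: point load 131 at a = 2: Pab(L + b)/(6LEI) = 131/EI
  at B: point load 131 at a = 2: Pab(L + a)/(6LEI) = 131/EI
  at A: point load 62 at a = 3.2: Pab(L + b)/(6LEI) = 31.74/EI
  at B: point load 62 at a = 3.2: Pab(L + a)/(6LEI) = 47.62/EI
  θ_A0 = 162.7/EI,  θ_B0 = 178.6/EI
Flexibility coefficients: a unit moment at one end gives L/(3EI) there and L/(6EI) at the far end, so f₁₁ = f₂₂ = 1.333/EI and f₁₂ = f₂₁ = 0.6667/EI.
Compatibility — zero rotation at each built-in end:
  1.333 M_A + 0.6667 M_B = 162.7
  0.6667 M_A + 1.333 M_B = 178.6
Solving the pair gives M_A = 73.44 kN·m and M_B = 97.24 kN·m (hogging).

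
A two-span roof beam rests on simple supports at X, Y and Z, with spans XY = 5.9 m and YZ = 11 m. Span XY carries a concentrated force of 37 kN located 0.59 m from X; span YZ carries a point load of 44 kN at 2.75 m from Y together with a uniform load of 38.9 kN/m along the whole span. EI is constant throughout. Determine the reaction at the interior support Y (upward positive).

Release continuity at Y by inserting a hinge; the redundant is the internal moment M_Y. The primary structure is two simply-supported spans XY and YZ.
Discontinuity in slope at Y on the released structure — sum the simple-span end rotations:
  span XY: point load 37 at a = 0.59: Pab(L + a)/(6LEI) = 21.25/EI
  span YZ: point load 44 at a = 2.75: Pab(L + b)/(6LEI) = 291.2/EI
  span YZ: UDL 38.9: wL³/(24EI) = 2157/EI
  relative rotation θ_0 = (21.25 + 2448)/EI = 2470/EI
A unit hogging moment at Y produces rotation L₁/(3EI) + L₂/(3EI) = 5.633/EI.
Slope continuity at Y: θ_0 = M_Y·5.633/EI, so M_Y = 2470/5.633 = 438.4 kN·m (hogging).
Span XY, ΣM about X with M_Y applied at Y: R_Y^{XY}·5.9 = 21.83 + 438.4, so R_Y^{XY} = 78.01 kN and R_X = 37 − 78.01 = -41.01 kN.
Span YZ, ΣM about Z: R_Y^{YZ}·11 = 2716 + 438.4, so R_Y^{YZ} = 286.8 kN and R_Z = 471.9 − 286.8 = 185.1 kN.
R_Y = 78.01 + 286.8 = 364.8 kN.

R_Y = 364.8 kN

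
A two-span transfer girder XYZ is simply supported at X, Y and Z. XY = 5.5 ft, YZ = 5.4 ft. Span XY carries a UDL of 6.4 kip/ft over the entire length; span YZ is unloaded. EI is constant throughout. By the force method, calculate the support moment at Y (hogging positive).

M_Y = 12.21 kip·ft

Take M_Y as the redundant. Released structure: two simple spans XY and YZ with a hinge at Y.
Rotations at Y on the released spans (each span's end-slope, ×1/EI):
  span XY: UDL 6.4: wL³/(24EI) = 44.37/EI
  relative rotation θ_0 = (44.37 + 0)/EI = 44.37/EI
A unit hogging moment at Y produces rotation L₁/(3EI) + L₂/(3EI) = 3.633/EI.
Slope continuity at Y: θ_0 = M_Y·3.633/EI, so M_Y = 44.37/3.633 = 12.21 kip·ft (hogging).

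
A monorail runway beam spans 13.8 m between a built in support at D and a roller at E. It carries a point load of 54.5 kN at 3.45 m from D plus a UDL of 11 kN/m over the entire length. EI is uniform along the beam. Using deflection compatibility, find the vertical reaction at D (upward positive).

R_D = 144.7 kN

Choose R_E as the redundant. The primary structure is the cantilever fixed at D.
Downward deflection at the released point E due to the loads:
  point load 54.5 at a = 3.45: Pa²(3L − a)/(6EI) = 4103/EI
  UDL 11: wL⁴/(8EI) = 49868/EI
  δ_0 = 53971/EI
Tip deflection under a unit load at E: L³/(3EI) = 876/EI.
Compatibility at E: δ_0 − R_E·δ_{EE} = 0, so R_E = 53971/876 = 61.61 kN.
Vertical equilibrium: R_D = ΣP − R_E = 206.3 − 61.61 = 144.7 kN.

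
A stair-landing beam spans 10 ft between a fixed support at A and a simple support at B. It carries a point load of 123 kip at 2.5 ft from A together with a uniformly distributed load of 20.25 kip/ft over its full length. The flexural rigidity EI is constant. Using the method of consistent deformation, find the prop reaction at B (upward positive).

R_B = 86.51 kip

Release the roller at B. Primary structure: cantilever fixed at A.
Deflection at B on the released cantilever, summing each load's contribution:
  point load 123 at a = 2.5: Pa²(3L − a)/(6EI) = 3523/EI
  UDL 20.25: wL⁴/(8EI) = 25312/EI
  δ_0 = 28836/EI
Tip deflection under a unit load at B: L³/(3EI) = 333.3/EI.
Compatibility at B: δ_0 − R_B·δ_{BB} = 0, so R_B = 28836/333.3 = 86.51 kip.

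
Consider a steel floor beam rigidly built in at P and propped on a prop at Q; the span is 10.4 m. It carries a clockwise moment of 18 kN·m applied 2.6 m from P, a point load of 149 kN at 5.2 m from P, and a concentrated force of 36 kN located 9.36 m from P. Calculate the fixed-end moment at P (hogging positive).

Choose R_Q as the redundant. The primary structure is the cantilever fixed at P.
Free-end deflection of the primary structure under the applied loading (downward +):
  clockwise couple 18 at a = 2.6: M₀a(2L − a)/(2EI) = 425.9/EI
  point load 149 at a = 5.2: Pa²(3L − a)/(6EI) = 17459/EI
  point load 36 at a = 9.36: Pa²(3L − a)/(6EI) = 11480/EI
  δ_0 = 29365/EI
Tip deflection under a unit load at Q: L³/(3EI) = 375/EI.
The prop prevents deflection at Q: R_Q = δ_0/δ_{QQ} = 29365/375 = 78.32 kN.
Moment equilibrium about P: M_P = Σ(load moments about P) − R_Q·L = 1130 − 78.32×10.4 = 315.3 kN·m.

M_P = 315.3 kN·m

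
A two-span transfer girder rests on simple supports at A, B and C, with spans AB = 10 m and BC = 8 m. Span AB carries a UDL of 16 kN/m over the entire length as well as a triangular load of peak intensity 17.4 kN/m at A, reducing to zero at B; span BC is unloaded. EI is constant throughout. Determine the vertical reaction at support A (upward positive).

Release continuity at B by inserting a hinge; the redundant is the internal moment M_B. The primary structure is two simply-supported spans AB and BC.
Rotations at B on the released spans (each span's end-slope, ×1/EI):
  span AB: UDL 16: wL³/(24EI) = 666.7/EI
  span AB: triangular load, peak 17.4: 7w₀L³/(360EI) = 338.3/EI
  relative rotation θ_0 = (1005 + 0)/EI = 1005/EI
A unit hogging moment at B produces rotation L₁/(3EI) + L₂/(3EI) = 6/EI.
Slope continuity at B: θ_0 = M_B·6/EI, so M_B = 1005/6 = 167.5 kN·m (hogging).
Span AB, ΣM about A with M_B applied at B: R_B^{AB}·10 = 1090 + 167.5, so R_B^{AB} = 125.8 kN and R_A = 247 − 125.8 = 121.2 kN.

R_A = 121.2 kN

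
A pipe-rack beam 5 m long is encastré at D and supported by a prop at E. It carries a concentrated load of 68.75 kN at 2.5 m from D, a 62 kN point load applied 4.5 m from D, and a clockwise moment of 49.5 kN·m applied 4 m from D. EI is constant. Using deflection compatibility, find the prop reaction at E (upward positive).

Release the roller at E. Primary structure: cantilever fixed at D.
Free-end deflection of the primary structure under the applied loading (downward +):
  point load 68.75 at a = 2.5: Pa²(3L − a)/(6EI) = 895.2/EI
  point load 62 at a = 4.5: Pa²(3L − a)/(6EI) = 2197/EI
  clockwise couple 49.5 at a = 4: M₀a(2L − a)/(2EI) = 594/EI
  δ_0 = 3686/EI
Tip deflection under a unit load at E: L³/(3EI) = 41.67/EI.
The prop prevents deflection at E: R_E = δ_0/δ_{EE} = 3686/41.67 = 88.47 kN.

R_E = 88.47 kN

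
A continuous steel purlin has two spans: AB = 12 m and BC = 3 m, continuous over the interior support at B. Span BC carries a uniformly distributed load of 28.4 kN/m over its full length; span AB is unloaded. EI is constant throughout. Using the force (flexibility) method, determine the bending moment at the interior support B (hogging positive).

Take M_B as the redundant. Released structure: two simple spans AB and BC with a hinge at B.
Discontinuity in slope at B on the released structure — sum the simple-span end rotations:
  span BC: UDL 28.4: wL³/(24EI) = 31.95/EI
  relative rotation θ_0 = (0 + 31.95)/EI = 31.95/EI
A unit hogging moment at B produces rotation L₁/(3EI) + L₂/(3EI) = 5/EI.
Compatibility: M_B·(L₁+L₂)/(3EI) = θ_0, giving M_B = 6.39 kN·m (hogging).

M_B = 6.39 kN·m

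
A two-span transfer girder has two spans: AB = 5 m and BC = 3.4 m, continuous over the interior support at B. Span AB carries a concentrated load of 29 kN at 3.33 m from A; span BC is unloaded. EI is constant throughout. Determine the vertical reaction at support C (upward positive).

R_C = -4.704 kN

Insert a hinge at B; M_B is the redundant, and each span becomes simply supported.
Rotations at B on the released spans (each span's end-slope, ×1/EI):
  span AB: point load 29 at a = 3.33: Pab(L + a)/(6LEI) = 44.78/EI
  relative rotation θ_0 = (44.78 + 0)/EI = 44.78/EI
A unit hogging moment at B produces rotation L₁/(3EI) + L₂/(3EI) = 2.8/EI.
Slope continuity at B: θ_0 = M_B·2.8/EI, so M_B = 44.78/2.8 = 15.99 kN·m (hogging).
Span BC, ΣM about C: R_B^{BC}·3.4 = 0 + 15.99, so R_B^{BC} = 4.704 kN and R_C = 0 − 4.704 = -4.704 kN.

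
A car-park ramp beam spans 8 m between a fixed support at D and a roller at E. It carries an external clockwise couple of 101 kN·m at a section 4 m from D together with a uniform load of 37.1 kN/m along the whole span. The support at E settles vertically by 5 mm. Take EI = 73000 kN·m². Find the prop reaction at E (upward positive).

R_E = 123.4 kN

Remove the prop at E; the released (primary) structure is a cantilever built in at D.
Deflection at E on the released cantilever, summing each load's contribution:
  clockwise couple 101 at a = 4: M₀a(2L − a)/(2EI) = 2424/EI
  UDL 37.1: wL⁴/(8EI) = 18995/EI
  δ_0 = 21419/EI
Tip deflection under a unit load at E: L³/(3EI) = 170.7/EI.
With EI = 73000 kN·m²: δ_0 = 0.29341 m and δ_{EE} = 0.002338 m/kN.
Compatibility — the beam at E must follow the support down by 0.005 m: δ_0 − R_E·δ_{EE} = 0.005, so R_E = (0.29341 − 0.005)/0.002338 = 123.4 kN.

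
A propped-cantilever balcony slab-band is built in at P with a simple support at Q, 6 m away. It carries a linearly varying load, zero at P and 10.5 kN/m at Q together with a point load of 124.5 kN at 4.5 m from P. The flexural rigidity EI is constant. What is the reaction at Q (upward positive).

Choose R_Q as the redundant. The primary structure is the cantilever fixed at P.
Primary-structure tip deflection at Q by superposition:
  triangular load, peak 10.5 at the free end: 11w₀L⁴/(120EI) = 1247/EI
  point load 124.5 at a = 4.5: Pa²(3L − a)/(6EI) = 5673/EI
  δ_0 = 6920/EI
Tip deflection under a unit load at Q: L³/(3EI) = 72/EI.
Compatibility at Q: δ_0 − R_Q·δ_{QQ} = 0, so R_Q = 6920/72 = 96.11 kN.

R_Q = 96.11 kN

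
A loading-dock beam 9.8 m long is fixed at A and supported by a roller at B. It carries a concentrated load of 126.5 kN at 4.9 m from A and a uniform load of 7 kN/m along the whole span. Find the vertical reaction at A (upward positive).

R_A = 129.8 kN

Choose R_B as the redundant. The primary structure is the cantilever fixed at A.
Primary-structure tip deflection at B by superposition:
  point load 126.5 at a = 4.9: Pa²(3L − a)/(6EI) = 12402/EI
  UDL 7: wL⁴/(8EI) = 8071/EI
  δ_0 = 20473/EI
Flexibility coefficient — unit upward force at B: δ_{BB} = L³/(3EI) = 313.7/EI.
The prop prevents deflection at B: R_B = δ_0/δ_{BB} = 20473/313.7 = 65.26 kN.
Vertical equilibrium: R_A = ΣP − R_B = 195.1 − 65.26 = 129.8 kN.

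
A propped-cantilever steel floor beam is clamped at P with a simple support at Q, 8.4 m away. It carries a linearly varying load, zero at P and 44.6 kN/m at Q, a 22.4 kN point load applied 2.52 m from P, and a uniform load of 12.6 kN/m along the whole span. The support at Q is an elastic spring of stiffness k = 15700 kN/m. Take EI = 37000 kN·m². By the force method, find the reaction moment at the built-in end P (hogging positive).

Take the reaction at Q as the redundant and release it; the primary structure is a cantilever fixed at P.
Downward deflection at the released point Q due to the loads:
  triangular load, peak 44.6 at the free end: 11w₀L⁴/(120EI) = 20355/EI
  point load 22.4 at a = 2.52: Pa²(3L − a)/(6EI) = 537.7/EI
  UDL 12.6: wL⁴/(8EI) = 7841/EI
  δ_0 = 28734/EI
Tip deflection under a unit load at Q: L³/(3EI) = 197.6/EI.
With EI = 37000 kN·m²: δ_0 = 0.77659 m and δ_{QQ} = 0.00534 m/kN.
Compatibility — the spring shortens by R_Q/k under the reaction it provides: δ_0 − R_Q·δ_{QQ} = R_Q/k. With 1/k = 0.000064 m/kN, R_Q = δ_0 / (δ_{QQ} + 1/k) = 0.77659 / (0.00534 + 0.000064) = 143.7 kN.
Moment equilibrium about P: M_P = Σ(load moments about P) − R_Q·L = 1550 − 143.7×8.4 = 342.7 kN·m.

M_P = 342.7 kN·m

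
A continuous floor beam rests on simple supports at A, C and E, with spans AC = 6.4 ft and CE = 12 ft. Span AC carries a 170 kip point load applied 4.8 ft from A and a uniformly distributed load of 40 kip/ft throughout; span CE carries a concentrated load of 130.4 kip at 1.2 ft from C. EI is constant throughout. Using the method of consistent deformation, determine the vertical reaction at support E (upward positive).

R_E = -5.341 kip

Release continuity at C by inserting a hinge; the redundant is the internal moment M_C. The primary structure is two simply-supported spans AC and CE.
Rotations at C on the released spans (each span's end-slope, ×1/EI):
  span AC: point load 170 at a = 4.8: Pab(L + a)/(6LEI) = 380.8/EI
  span AC: UDL 40: wL³/(24EI) = 436.9/EI
  span CE: point load 130.4 at a = 1.2: Pab(L + b)/(6LEI) = 535.2/EI
  relative rotation θ_0 = (817.7 + 535.2)/EI = 1353/EI
A unit hogging moment at C produces rotation L₁/(3EI) + L₂/(3EI) = 6.133/EI.
Compatibility: M_C·(L₁+L₂)/(3EI) = θ_0, giving M_C = 220.6 kip·ft (hogging).
Span CE, ΣM about E: R_C^{CE}·12 = 1408 + 220.6, so R_C^{CE} = 135.7 kip and R_E = 130.4 − 135.7 = -5.341 kip.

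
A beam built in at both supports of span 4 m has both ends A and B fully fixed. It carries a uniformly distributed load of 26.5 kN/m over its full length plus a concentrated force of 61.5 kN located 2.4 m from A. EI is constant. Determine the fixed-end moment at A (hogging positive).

M_A = 58.95 kN·m

Release both end moments; the primary structure is a simply-supported span AB with redundants M_A and M_B.
Simple-span end rotations at A and B under the given loads:
  at A: UDL 26.5: wL³/(24EI) = 70.67/EI
  at B: UDL 26.5: wL³/(24EI) = 70.67/EI
  at A: point load 61.5 at a = 2.4: Pab(L + b)/(6LEI) = 55.1/EI
  at B: point load 61.5 at a = 2.4: Pab(L + a)/(6LEI) = 62.98/EI
  θ_A0 = 125.8/EI,  θ_B0 = 133.6/EI
Flexibility coefficients: a unit moment at one end gives L/(3EI) there and L/(6EI) at the far end, so f₁₁ = f₂₂ = 1.333/EI and f₁₂ = f₂₁ = 0.6667/EI.
Compatibility — zero rotation at each built-in end:
  1.333 M_A + 0.6667 M_B = 125.8
  0.6667 M_A + 1.333 M_B = 133.6
Solving the pair gives M_A = 58.95 kN·m and M_B = 70.76 kN·m (hogging).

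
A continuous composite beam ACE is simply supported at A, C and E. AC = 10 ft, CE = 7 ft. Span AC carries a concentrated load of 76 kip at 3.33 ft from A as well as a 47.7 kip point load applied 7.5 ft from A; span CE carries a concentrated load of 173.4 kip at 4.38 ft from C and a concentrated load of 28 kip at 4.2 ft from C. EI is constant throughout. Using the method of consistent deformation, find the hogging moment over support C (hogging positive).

Insert a hinge at C; M_C is the redundant, and each span becomes simply supported.
End slopes at the hinge C, treating each span as simply supported:
  span AC: point load 76 at a = 3.33: Pab(L + a)/(6LEI) = 375/EI
  span AC: point load 47.7 at a = 7.5: Pab(L + a)/(6LEI) = 260.9/EI
  span CE: point load 173.4 at a = 4.38: Pab(L + b)/(6LEI) = 455.8/EI
  span CE: point load 28 at a = 4.2: Pab(L + b)/(6LEI) = 76.83/EI
  relative rotation θ_0 = (635.9 + 532.6)/EI = 1168/EI
A unit hogging moment at C produces rotation L₁/(3EI) + L₂/(3EI) = 5.667/EI.
Slope continuity at C: θ_0 = M_C·5.667/EI, so M_C = 1168/5.667 = 206.2 kip·ft (hogging).

M_C = 206.2 kip·ft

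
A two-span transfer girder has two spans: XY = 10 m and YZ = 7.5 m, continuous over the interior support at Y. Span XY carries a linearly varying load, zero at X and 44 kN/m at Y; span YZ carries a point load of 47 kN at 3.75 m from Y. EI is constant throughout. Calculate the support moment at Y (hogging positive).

M_Y = 195.9 kN·m

Insert a hinge at Y; M_Y is the redundant, and each span becomes simply supported.
End slopes at the hinge Y, treating each span as simply supported:
  span XY: triangular load, peak 44: w₀L³/(45EI) = 977.8/EI
  span YZ: point load 47 at a = 3.75: Pab(L + b)/(6LEI) = 165.2/EI
  relative rotation θ_0 = (977.8 + 165.2)/EI = 1143/EI
A unit hogging moment at Y produces rotation L₁/(3EI) + L₂/(3EI) = 5.833/EI.
Compatibility: M_Y·(L₁+L₂)/(3EI) = θ_0, giving M_Y = 195.9 kN·m (hogging).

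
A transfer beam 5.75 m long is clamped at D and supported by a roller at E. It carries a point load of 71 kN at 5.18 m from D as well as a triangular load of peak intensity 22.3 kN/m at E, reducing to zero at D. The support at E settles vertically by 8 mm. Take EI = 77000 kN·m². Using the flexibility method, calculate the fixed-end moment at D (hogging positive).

M_D = 118.9 kN·m

Choose R_E as the redundant. The primary structure is the cantilever fixed at D.
Downward deflection at the released point E due to the loads:
  point load 71 at a = 5.18: Pa²(3L − a)/(6EI) = 3832/EI
  triangular load, peak 22.3 at the free end: 11w₀L⁴/(120EI) = 2235/EI
  δ_0 = 6067/EI
Flexibility coefficient — unit upward force at E: δ_{EE} = L³/(3EI) = 63.37/EI.
With EI = 77000 kN·m²: δ_0 = 0.078792 m and δ_{EE} = 0.000823 m/kN.
Compatibility — the beam at E must follow the support down by 0.008 m: δ_0 − R_E·δ_{EE} = 0.008, so R_E = (0.078792 − 0.008)/0.000823 = 86.02 kN.
Moment equilibrium about D: M_D = Σ(load moments about D) − R_E·L = 613.5 − 86.02×5.75 = 118.9 kN·m.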